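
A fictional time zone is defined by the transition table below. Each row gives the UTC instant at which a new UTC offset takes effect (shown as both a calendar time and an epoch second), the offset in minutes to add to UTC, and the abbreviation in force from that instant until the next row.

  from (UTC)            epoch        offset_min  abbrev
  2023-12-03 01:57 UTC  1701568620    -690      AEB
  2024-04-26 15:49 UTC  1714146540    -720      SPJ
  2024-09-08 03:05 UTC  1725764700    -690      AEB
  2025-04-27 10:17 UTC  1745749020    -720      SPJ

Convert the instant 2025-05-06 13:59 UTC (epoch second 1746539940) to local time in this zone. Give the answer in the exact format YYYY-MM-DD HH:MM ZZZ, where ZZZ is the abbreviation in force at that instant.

Query: 2025-05-06 13:59 UTC
Rule 4/4 (SPJ, -12:00): 2025-04-27 10:17 UTC ≤ query < +∞
13·60 + 59 - 720 = 119 min
119 = 0·1440 + 119; 119 = 1·60 + 59 → 01:59, same day
→ 2025-05-06 01:59 SPJ

2025-05-06 01:59 SPJ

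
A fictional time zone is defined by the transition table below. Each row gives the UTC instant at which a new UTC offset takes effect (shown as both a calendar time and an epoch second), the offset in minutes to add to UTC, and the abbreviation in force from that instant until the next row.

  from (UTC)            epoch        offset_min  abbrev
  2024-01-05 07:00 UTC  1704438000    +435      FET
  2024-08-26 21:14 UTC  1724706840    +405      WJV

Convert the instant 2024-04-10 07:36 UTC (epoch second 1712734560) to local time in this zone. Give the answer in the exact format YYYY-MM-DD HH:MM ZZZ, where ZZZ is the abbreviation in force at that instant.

2024-04-10 14:51 FET

Query: 2024-04-10 07:36 UTC
Rule 1/2 (FET, +07:15): 2024-01-05 07:00 UTC ≤ query < 2024-08-26 21:14 UTC
7·60 + 36 + 435 = 891 min
891 = 0·1440 + 891; 891 = 14·60 + 51 → 14:51, same day
→ 2024-04-10 14:51 FET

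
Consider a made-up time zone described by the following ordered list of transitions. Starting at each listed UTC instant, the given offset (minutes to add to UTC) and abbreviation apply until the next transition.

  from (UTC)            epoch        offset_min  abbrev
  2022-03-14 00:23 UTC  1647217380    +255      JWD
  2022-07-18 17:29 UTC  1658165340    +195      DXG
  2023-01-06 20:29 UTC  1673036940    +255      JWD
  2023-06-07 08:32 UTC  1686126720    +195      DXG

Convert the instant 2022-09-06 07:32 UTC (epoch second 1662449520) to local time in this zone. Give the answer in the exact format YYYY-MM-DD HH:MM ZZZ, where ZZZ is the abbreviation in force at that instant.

Query: 2022-09-06 07:32 UTC
Rule 2/4 (DXG, +03:15): 2022-07-18 17:29 UTC ≤ query < 2023-01-06 20:29 UTC
7·60 + 32 + 195 = 647 min
647 = 0·1440 + 647; 647 = 10·60 + 47 → 10:47, same day
→ 2022-09-06 10:47 DXG

2022-09-06 10:47 DXG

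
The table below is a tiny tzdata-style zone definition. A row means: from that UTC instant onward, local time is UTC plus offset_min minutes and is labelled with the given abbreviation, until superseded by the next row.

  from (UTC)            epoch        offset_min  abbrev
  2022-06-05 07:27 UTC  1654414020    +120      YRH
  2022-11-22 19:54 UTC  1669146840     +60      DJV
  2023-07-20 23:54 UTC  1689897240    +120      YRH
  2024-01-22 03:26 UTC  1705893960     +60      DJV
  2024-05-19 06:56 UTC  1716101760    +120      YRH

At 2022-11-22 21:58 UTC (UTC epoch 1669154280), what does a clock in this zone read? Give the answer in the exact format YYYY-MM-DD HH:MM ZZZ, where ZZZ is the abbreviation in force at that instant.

2022-11-22 22:58 DJV

Query: 2022-11-22 21:58 UTC
Rule 2/5 (DJV, +01:00): 2022-11-22 19:54 UTC ≤ query < 2023-07-20 23:54 UTC
21·60 + 58 + 60 = 1378 min
1378 = 0·1440 + 1378; 1378 = 22·60 + 58 → 22:58, same day
→ 2022-11-22 22:58 DJV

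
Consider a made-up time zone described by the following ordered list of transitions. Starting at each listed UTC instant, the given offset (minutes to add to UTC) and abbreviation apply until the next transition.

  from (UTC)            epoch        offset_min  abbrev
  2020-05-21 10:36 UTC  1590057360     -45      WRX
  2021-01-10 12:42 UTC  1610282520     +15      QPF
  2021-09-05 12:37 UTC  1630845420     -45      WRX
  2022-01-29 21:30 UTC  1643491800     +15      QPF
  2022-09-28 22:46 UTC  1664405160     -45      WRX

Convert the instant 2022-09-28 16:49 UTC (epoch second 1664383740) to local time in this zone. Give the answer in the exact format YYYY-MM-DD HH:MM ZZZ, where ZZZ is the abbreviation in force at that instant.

2022-09-28 17:04 QPF

Query: 2022-09-28 16:49 UTC
Rule 4/5 (QPF, +00:15): 2022-01-29 21:30 UTC ≤ query < 2022-09-28 22:46 UTC
16·60 + 49 + 15 = 1024 min
1024 = 0·1440 + 1024; 1024 = 17·60 + 4 → 17:04, same day
→ 2022-09-28 17:04 QPF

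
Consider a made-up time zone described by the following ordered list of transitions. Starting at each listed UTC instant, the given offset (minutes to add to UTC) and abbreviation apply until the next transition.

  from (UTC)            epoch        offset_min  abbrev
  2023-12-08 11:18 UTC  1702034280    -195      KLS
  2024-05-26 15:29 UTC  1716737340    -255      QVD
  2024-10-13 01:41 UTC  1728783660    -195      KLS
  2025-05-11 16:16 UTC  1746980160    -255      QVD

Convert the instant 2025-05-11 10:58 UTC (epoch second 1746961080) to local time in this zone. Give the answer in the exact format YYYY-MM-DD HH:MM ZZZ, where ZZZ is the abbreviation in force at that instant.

2025-05-11 07:43 KLS

Query: 2025-05-11 10:58 UTC
Rule 3/4 (KLS, -03:15): 2024-10-13 01:41 UTC ≤ query < 2025-05-11 16:16 UTC
10·60 + 58 - 195 = 463 min
463 = 0·1440 + 463; 463 = 7·60 + 43 → 07:43, same day
→ 2025-05-11 07:43 KLS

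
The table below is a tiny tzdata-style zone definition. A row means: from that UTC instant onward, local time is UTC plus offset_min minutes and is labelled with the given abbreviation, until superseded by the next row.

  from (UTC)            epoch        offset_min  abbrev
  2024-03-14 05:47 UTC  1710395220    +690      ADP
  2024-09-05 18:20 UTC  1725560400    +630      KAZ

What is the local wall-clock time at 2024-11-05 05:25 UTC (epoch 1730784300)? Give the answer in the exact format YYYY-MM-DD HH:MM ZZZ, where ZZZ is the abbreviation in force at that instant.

2024-11-05 15:55 KAZ

Query: 2024-11-05 05:25 UTC
Rule 2/2 (KAZ, +10:30): 2024-09-05 18:20 UTC ≤ query < +∞
5·60 + 25 + 630 = 955 min
955 = 0·1440 + 955; 955 = 15·60 + 55 → 15:55, same day
→ 2024-11-05 15:55 KAZ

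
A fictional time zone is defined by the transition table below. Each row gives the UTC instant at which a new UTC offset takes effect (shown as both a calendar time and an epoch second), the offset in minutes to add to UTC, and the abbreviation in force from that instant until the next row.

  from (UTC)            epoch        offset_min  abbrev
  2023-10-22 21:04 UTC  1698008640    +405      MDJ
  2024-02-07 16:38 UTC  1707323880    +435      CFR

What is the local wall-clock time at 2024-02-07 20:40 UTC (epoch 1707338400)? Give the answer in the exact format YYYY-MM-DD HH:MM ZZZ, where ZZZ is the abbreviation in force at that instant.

2024-02-08 03:55 CFR

Query: 2024-02-07 20:40 UTC
Rule 2/2 (CFR, +07:15): 2024-02-07 16:38 UTC ≤ query < +∞
20·60 + 40 + 435 = 1675 min
1675 = 1·1440 + 235; 235 = 3·60 + 55 → 03:55, 2024-02-07 + 1 day = 2024-02-08
→ 2024-02-08 03:55 CFR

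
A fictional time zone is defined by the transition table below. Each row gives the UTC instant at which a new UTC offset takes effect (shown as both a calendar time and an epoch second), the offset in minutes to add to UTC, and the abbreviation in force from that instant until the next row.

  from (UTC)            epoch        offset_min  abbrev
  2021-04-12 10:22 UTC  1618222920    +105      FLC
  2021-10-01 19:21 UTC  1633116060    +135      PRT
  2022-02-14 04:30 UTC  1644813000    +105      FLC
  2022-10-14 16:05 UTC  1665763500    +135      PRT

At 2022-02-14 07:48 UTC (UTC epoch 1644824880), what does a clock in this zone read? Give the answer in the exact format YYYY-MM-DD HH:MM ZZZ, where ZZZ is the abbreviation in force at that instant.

2022-02-14 09:33 FLC

Query: 2022-02-14 07:48 UTC
Rule 3/4 (FLC, +01:45): 2022-02-14 04:30 UTC ≤ query < 2022-10-14 16:05 UTC
7·60 + 48 + 105 = 573 min
573 = 0·1440 + 573; 573 = 9·60 + 33 → 09:33, same day
→ 2022-02-14 09:33 FLC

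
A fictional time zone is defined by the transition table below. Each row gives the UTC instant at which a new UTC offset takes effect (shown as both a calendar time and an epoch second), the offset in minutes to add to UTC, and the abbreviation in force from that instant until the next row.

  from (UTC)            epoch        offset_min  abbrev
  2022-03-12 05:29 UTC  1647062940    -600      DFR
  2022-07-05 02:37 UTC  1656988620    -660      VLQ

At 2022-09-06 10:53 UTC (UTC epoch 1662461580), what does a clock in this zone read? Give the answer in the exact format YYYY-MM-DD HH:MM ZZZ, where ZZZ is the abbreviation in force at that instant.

Query: 2022-09-06 10:53 UTC
Rule 2/2 (VLQ, -11:00): 2022-07-05 02:37 UTC ≤ query < +∞
10·60 + 53 - 660 = -7 min
-7 = -1·1440 + 1433; 1433 = 23·60 + 53 → 23:53, 2022-09-06 - 1 day = 2022-09-05
→ 2022-09-05 23:53 VLQ

2022-09-05 23:53 VLQ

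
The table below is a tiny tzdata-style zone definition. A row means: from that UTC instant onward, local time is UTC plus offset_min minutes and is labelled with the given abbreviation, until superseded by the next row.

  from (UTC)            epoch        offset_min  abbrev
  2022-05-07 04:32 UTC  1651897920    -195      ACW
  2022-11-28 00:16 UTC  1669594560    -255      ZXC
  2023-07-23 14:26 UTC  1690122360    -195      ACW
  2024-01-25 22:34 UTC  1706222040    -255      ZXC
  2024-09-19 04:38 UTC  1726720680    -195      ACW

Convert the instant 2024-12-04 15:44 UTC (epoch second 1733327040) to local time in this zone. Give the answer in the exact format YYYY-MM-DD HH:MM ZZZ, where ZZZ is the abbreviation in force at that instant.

Query: 2024-12-04 15:44 UTC
Rule 5/5 (ACW, -03:15): 2024-09-19 04:38 UTC ≤ query < +∞
15·60 + 44 - 195 = 749 min
749 = 0·1440 + 749; 749 = 12·60 + 29 → 12:29, same day
→ 2024-12-04 12:29 ACW

2024-12-04 12:29 ACW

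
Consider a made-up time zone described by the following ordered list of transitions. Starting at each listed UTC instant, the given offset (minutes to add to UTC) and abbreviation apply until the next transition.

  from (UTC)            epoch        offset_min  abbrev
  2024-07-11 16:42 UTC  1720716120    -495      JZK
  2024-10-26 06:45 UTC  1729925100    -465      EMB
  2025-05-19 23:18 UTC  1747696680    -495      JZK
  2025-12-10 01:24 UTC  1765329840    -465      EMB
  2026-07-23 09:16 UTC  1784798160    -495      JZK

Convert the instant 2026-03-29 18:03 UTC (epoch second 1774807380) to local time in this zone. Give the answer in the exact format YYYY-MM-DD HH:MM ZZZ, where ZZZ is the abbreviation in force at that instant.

Query: 2026-03-29 18:03 UTC
Rule 4/5 (EMB, -07:45): 2025-12-10 01:24 UTC ≤ query < 2026-07-23 09:16 UTC
18·60 + 3 - 465 = 618 min
618 = 0·1440 + 618; 618 = 10·60 + 18 → 10:18, same day
→ 2026-03-29 10:18 EMB

2026-03-29 10:18 EMB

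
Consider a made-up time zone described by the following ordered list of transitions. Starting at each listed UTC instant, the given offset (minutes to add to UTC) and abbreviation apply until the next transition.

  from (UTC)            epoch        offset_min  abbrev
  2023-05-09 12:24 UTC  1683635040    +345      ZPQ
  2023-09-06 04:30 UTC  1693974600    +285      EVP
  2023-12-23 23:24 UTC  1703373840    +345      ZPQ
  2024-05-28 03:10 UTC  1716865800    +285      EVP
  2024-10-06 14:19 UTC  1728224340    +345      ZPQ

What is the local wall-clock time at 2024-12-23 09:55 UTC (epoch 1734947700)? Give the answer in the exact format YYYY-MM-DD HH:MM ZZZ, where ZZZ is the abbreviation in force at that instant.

2024-12-23 15:40 ZPQ

Query: 2024-12-23 09:55 UTC
Rule 5/5 (ZPQ, +05:45): 2024-10-06 14:19 UTC ≤ query < +∞
9·60 + 55 + 345 = 940 min
940 = 0·1440 + 940; 940 = 15·60 + 40 → 15:40, same day
→ 2024-12-23 15:40 ZPQ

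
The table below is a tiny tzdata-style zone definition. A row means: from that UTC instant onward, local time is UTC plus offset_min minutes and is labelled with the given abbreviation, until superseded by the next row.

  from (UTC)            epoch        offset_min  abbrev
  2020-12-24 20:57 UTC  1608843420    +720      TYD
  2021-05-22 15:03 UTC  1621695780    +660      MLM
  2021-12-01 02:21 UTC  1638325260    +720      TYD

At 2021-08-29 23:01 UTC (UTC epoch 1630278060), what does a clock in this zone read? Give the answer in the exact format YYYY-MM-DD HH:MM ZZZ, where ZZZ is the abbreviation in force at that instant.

Query: 2021-08-29 23:01 UTC
Rule 2/3 (MLM, +11:00): 2021-05-22 15:03 UTC ≤ query < 2021-12-01 02:21 UTC
23·60 + 1 + 660 = 2041 min
2041 = 1·1440 + 601; 601 = 10·60 + 1 → 10:01, 2021-08-29 + 1 day = 2021-08-30
→ 2021-08-30 10:01 MLM

2021-08-30 10:01 MLM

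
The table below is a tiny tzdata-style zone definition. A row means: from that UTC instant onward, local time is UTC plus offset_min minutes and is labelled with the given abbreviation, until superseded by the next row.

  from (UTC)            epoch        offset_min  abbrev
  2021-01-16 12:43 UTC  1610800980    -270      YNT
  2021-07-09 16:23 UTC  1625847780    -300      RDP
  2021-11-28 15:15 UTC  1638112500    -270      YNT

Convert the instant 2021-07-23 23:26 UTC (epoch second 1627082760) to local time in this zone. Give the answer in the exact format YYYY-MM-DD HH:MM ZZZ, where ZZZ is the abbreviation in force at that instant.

Query: 2021-07-23 23:26 UTC
Rule 2/3 (RDP, -05:00): 2021-07-09 16:23 UTC ≤ query < 2021-11-28 15:15 UTC
23·60 + 26 - 300 = 1106 min
1106 = 0·1440 + 1106; 1106 = 18·60 + 26 → 18:26, same day
→ 2021-07-23 18:26 RDP

2021-07-23 18:26 RDP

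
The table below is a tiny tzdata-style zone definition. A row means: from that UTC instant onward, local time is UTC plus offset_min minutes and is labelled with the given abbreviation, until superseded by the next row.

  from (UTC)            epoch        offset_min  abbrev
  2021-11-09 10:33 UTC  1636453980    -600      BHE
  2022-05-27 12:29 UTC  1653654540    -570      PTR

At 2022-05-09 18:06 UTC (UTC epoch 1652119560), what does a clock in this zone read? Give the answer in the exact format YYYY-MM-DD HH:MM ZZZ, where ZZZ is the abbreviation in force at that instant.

2022-05-09 08:06 BHE

Query: 2022-05-09 18:06 UTC
Rule 1/2 (BHE, -10:00): 2021-11-09 10:33 UTC ≤ query < 2022-05-27 12:29 UTC
18·60 + 6 - 600 = 486 min
486 = 0·1440 + 486; 486 = 8·60 + 6 → 08:06, same day
→ 2022-05-09 08:06 BHE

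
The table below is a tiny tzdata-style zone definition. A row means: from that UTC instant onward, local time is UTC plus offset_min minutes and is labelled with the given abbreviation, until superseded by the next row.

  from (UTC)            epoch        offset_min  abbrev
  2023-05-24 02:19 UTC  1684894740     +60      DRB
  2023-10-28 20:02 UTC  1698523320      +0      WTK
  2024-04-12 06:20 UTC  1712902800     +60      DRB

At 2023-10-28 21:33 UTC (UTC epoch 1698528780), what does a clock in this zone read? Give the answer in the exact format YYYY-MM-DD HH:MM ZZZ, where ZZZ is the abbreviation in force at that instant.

2023-10-28 21:33 WTK

Query: 2023-10-28 21:33 UTC
Rule 2/3 (WTK, +00:00): 2023-10-28 20:02 UTC ≤ query < 2024-04-12 06:20 UTC
21·60 + 33 + 0 = 1293 min
1293 = 0·1440 + 1293; 1293 = 21·60 + 33 → 21:33, same day
→ 2023-10-28 21:33 WTK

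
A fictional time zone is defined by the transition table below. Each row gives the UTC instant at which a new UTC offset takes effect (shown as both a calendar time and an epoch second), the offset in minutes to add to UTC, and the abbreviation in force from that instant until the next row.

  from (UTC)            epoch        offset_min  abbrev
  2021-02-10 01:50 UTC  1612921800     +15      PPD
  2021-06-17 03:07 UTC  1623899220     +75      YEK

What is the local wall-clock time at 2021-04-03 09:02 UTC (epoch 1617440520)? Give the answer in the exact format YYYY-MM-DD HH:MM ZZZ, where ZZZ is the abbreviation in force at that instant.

2021-04-03 09:17 PPD

Query: 2021-04-03 09:02 UTC
Rule 1/2 (PPD, +00:15): 2021-02-10 01:50 UTC ≤ query < 2021-06-17 03:07 UTC
9·60 + 2 + 15 = 557 min
557 = 0·1440 + 557; 557 = 9·60 + 17 → 09:17, same day
→ 2021-04-03 09:17 PPD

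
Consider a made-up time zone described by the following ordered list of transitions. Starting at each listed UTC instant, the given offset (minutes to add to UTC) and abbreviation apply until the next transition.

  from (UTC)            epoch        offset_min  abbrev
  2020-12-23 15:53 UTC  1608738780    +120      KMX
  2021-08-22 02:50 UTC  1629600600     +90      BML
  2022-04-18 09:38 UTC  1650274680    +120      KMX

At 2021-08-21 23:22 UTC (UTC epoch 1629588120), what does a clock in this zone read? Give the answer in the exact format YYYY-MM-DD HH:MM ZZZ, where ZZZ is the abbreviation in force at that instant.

2021-08-22 01:22 KMX

Query: 2021-08-21 23:22 UTC
Rule 1/3 (KMX, +02:00): 2020-12-23 15:53 UTC ≤ query < 2021-08-22 02:50 UTC
23·60 + 22 + 120 = 1522 min
1522 = 1·1440 + 82; 82 = 1·60 + 22 → 01:22, 2021-08-21 + 1 day = 2021-08-22
→ 2021-08-22 01:22 KMX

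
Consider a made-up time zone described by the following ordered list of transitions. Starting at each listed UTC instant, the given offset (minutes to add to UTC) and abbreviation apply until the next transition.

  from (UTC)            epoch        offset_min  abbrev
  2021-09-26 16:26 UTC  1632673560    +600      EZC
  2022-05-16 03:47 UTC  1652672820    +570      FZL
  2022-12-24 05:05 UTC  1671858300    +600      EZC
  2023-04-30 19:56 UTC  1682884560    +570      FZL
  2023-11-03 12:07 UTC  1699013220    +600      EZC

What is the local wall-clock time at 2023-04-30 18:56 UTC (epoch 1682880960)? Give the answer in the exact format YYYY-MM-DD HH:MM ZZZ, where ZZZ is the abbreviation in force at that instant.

Query: 2023-04-30 18:56 UTC
Rule 3/5 (EZC, +10:00): 2022-12-24 05:05 UTC ≤ query < 2023-04-30 19:56 UTC
18·60 + 56 + 600 = 1736 min
1736 = 1·1440 + 296; 296 = 4·60 + 56 → 04:56, 2023-04-30 + 1 day = 2023-05-01
→ 2023-05-01 04:56 EZC

2023-05-01 04:56 EZC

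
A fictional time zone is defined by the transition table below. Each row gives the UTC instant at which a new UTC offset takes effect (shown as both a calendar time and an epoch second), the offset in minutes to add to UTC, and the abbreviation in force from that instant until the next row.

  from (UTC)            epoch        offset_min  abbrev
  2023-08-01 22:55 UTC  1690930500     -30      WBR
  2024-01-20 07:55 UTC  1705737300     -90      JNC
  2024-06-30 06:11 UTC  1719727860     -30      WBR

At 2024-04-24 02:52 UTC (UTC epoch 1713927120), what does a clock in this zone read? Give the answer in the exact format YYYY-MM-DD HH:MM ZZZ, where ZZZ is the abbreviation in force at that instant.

Query: 2024-04-24 02:52 UTC
Rule 2/3 (JNC, -01:30): 2024-01-20 07:55 UTC ≤ query < 2024-06-30 06:11 UTC
2·60 + 52 - 90 = 82 min
82 = 0·1440 + 82; 82 = 1·60 + 22 → 01:22, same day
→ 2024-04-24 01:22 JNC

2024-04-24 01:22 JNC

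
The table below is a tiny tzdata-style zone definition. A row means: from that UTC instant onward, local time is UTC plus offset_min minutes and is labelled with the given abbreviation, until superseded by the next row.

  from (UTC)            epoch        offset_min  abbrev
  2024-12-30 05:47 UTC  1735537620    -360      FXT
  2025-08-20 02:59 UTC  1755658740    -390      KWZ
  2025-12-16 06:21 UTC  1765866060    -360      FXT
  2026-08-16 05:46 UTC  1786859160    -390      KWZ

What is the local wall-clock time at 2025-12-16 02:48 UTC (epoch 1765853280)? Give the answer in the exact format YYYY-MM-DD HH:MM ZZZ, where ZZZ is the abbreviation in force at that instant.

2025-12-15 20:18 KWZ

Query: 2025-12-16 02:48 UTC
Rule 2/4 (KWZ, -06:30): 2025-08-20 02:59 UTC ≤ query < 2025-12-16 06:21 UTC
2·60 + 48 - 390 = -222 min
-222 = -1·1440 + 1218; 1218 = 20·60 + 18 → 20:18, 2025-12-16 - 1 day = 2025-12-15
→ 2025-12-15 20:18 KWZ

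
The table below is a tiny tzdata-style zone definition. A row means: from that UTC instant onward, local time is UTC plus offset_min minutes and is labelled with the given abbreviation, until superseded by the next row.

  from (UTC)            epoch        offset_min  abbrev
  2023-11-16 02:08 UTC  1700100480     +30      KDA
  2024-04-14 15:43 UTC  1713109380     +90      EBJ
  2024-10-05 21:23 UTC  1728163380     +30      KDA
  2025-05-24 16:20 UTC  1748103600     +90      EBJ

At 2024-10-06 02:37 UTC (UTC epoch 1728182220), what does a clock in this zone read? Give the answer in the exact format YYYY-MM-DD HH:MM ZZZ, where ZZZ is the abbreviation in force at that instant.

2024-10-06 03:07 KDA

Query: 2024-10-06 02:37 UTC
Rule 3/4 (KDA, +00:30): 2024-10-05 21:23 UTC ≤ query < 2025-05-24 16:20 UTC
2·60 + 37 + 30 = 187 min
187 = 0·1440 + 187; 187 = 3·60 + 7 → 03:07, same day
→ 2024-10-06 03:07 KDA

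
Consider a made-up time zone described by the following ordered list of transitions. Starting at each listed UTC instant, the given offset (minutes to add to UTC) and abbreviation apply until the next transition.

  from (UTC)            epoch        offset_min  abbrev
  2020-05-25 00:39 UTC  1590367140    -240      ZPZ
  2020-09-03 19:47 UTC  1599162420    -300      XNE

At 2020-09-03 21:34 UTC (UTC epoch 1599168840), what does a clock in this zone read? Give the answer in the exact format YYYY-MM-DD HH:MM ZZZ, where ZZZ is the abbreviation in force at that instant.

2020-09-03 16:34 XNE

Query: 2020-09-03 21:34 UTC
Rule 2/2 (XNE, -05:00): 2020-09-03 19:47 UTC ≤ query < +∞
21·60 + 34 - 300 = 994 min
994 = 0·1440 + 994; 994 = 16·60 + 34 → 16:34, same day
→ 2020-09-03 16:34 XNE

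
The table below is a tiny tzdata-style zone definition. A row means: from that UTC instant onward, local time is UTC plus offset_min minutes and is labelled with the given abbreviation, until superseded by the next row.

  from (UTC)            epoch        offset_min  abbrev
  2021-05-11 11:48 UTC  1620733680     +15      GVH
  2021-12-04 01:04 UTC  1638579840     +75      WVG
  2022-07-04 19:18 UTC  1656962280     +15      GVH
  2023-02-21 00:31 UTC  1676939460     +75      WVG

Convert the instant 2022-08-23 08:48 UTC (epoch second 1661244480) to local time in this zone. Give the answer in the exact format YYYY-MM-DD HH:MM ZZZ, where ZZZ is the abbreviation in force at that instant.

Query: 2022-08-23 08:48 UTC
Rule 3/4 (GVH, +00:15): 2022-07-04 19:18 UTC ≤ query < 2023-02-21 00:31 UTC
8·60 + 48 + 15 = 543 min
543 = 0·1440 + 543; 543 = 9·60 + 3 → 09:03, same day
→ 2022-08-23 09:03 GVH

2022-08-23 09:03 GVH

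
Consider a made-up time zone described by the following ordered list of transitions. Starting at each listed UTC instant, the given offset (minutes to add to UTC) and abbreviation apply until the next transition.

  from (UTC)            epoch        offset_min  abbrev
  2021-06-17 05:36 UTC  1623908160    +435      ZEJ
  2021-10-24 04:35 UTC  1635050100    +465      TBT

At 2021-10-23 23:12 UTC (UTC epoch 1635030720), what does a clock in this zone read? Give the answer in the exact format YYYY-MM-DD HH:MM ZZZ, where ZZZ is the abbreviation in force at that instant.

Query: 2021-10-23 23:12 UTC
Rule 1/2 (ZEJ, +07:15): 2021-06-17 05:36 UTC ≤ query < 2021-10-24 04:35 UTC
23·60 + 12 + 435 = 1827 min
1827 = 1·1440 + 387; 387 = 6·60 + 27 → 06:27, 2021-10-23 + 1 day = 2021-10-24
→ 2021-10-24 06:27 ZEJ

2021-10-24 06:27 ZEJ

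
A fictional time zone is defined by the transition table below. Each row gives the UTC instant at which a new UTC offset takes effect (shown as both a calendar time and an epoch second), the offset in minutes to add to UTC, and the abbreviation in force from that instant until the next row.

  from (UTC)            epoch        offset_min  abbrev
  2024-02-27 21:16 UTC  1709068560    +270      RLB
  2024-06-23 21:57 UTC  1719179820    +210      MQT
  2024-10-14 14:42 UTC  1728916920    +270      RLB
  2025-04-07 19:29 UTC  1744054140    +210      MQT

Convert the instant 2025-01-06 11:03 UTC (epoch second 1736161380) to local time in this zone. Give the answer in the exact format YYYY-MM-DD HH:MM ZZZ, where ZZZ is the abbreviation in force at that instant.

2025-01-06 15:33 RLB

Query: 2025-01-06 11:03 UTC
Rule 3/4 (RLB, +04:30): 2024-10-14 14:42 UTC ≤ query < 2025-04-07 19:29 UTC
11·60 + 3 + 270 = 933 min
933 = 0·1440 + 933; 933 = 15·60 + 33 → 15:33, same day
→ 2025-01-06 15:33 RLB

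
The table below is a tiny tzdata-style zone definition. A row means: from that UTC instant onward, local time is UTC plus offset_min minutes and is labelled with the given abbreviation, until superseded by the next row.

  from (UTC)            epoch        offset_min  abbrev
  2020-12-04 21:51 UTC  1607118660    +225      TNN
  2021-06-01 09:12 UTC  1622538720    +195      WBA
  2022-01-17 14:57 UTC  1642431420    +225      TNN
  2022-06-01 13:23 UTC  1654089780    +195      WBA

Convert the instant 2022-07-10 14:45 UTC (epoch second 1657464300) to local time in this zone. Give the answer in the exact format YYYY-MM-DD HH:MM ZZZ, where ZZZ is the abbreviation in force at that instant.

2022-07-10 18:00 WBA

Query: 2022-07-10 14:45 UTC
Rule 4/4 (WBA, +03:15): 2022-06-01 13:23 UTC ≤ query < +∞
14·60 + 45 + 195 = 1080 min
1080 = 0·1440 + 1080; 1080 = 18·60 + 0 → 18:00, same day
→ 2022-07-10 18:00 WBA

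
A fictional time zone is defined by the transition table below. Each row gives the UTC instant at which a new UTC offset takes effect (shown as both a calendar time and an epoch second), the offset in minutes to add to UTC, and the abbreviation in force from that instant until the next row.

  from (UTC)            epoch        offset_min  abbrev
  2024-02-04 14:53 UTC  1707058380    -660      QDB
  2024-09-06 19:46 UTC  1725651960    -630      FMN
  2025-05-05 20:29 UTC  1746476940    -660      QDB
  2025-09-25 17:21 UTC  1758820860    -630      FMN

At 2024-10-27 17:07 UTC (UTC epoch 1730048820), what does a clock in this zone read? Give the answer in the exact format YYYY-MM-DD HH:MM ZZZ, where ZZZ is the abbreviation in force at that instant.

Query: 2024-10-27 17:07 UTC
Rule 2/4 (FMN, -10:30): 2024-09-06 19:46 UTC ≤ query < 2025-05-05 20:29 UTC
17·60 + 7 - 630 = 397 min
397 = 0·1440 + 397; 397 = 6·60 + 37 → 06:37, same day
→ 2024-10-27 06:37 FMN

2024-10-27 06:37 FMN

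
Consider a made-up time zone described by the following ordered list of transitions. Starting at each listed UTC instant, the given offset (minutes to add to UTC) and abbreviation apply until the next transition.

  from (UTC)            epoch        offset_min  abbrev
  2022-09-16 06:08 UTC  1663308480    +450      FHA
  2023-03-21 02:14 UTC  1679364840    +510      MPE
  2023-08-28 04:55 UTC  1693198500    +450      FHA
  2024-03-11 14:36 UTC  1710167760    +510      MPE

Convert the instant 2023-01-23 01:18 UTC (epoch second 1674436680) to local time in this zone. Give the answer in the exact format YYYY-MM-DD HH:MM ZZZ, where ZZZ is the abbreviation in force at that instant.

Query: 2023-01-23 01:18 UTC
Rule 1/4 (FHA, +07:30): 2022-09-16 06:08 UTC ≤ query < 2023-03-21 02:14 UTC
1·60 + 18 + 450 = 528 min
528 = 0·1440 + 528; 528 = 8·60 + 48 → 08:48, same day
→ 2023-01-23 08:48 FHA

2023-01-23 08:48 FHA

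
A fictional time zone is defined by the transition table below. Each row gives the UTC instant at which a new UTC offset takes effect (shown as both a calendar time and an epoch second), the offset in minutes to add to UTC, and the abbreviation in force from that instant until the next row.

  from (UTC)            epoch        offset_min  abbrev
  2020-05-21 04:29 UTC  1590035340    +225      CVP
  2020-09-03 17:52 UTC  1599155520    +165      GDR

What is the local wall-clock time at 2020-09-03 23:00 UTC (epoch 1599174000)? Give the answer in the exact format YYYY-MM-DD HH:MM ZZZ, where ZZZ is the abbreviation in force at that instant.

Query: 2020-09-03 23:00 UTC
Rule 2/2 (GDR, +02:45): 2020-09-03 17:52 UTC ≤ query < +∞
23·60 + 0 + 165 = 1545 min
1545 = 1·1440 + 105; 105 = 1·60 + 45 → 01:45, 2020-09-03 + 1 day = 2020-09-04
→ 2020-09-04 01:45 GDR

2020-09-04 01:45 GDR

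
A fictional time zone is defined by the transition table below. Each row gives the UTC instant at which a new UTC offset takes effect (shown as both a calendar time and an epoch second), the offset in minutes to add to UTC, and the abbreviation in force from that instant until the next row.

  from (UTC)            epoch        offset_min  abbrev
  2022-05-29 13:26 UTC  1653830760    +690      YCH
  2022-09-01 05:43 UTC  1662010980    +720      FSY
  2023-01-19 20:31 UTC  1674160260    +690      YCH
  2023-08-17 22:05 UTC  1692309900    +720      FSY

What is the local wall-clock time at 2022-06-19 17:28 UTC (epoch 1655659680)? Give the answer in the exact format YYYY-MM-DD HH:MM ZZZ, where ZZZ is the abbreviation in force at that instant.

2022-06-20 04:58 YCH

Query: 2022-06-19 17:28 UTC
Rule 1/4 (YCH, +11:30): 2022-05-29 13:26 UTC ≤ query < 2022-09-01 05:43 UTC
17·60 + 28 + 690 = 1738 min
1738 = 1·1440 + 298; 298 = 4·60 + 58 → 04:58, 2022-06-19 + 1 day = 2022-06-20
→ 2022-06-20 04:58 YCH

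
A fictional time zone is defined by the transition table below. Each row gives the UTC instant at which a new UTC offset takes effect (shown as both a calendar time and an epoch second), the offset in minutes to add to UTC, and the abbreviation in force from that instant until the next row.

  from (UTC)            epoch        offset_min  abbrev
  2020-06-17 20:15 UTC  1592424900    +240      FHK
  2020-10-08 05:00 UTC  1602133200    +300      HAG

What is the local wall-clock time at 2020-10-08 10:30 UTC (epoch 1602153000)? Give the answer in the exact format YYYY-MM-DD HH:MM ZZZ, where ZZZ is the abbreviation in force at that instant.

Query: 2020-10-08 10:30 UTC
Rule 2/2 (HAG, +05:00): 2020-10-08 05:00 UTC ≤ query < +∞
10·60 + 30 + 300 = 930 min
930 = 0·1440 + 930; 930 = 15·60 + 30 → 15:30, same day
→ 2020-10-08 15:30 HAG

2020-10-08 15:30 HAG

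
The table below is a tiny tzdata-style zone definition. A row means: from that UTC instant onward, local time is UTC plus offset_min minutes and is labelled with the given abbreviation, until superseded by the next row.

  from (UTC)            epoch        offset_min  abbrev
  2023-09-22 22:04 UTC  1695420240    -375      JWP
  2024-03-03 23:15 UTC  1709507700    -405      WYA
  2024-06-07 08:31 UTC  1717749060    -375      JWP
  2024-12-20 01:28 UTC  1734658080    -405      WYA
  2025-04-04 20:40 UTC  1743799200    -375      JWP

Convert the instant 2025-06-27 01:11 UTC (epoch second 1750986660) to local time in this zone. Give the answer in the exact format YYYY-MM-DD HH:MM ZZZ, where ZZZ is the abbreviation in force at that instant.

Query: 2025-06-27 01:11 UTC
Rule 5/5 (JWP, -06:15): 2025-04-04 20:40 UTC ≤ query < +∞
1·60 + 11 - 375 = -304 min
-304 = -1·1440 + 1136; 1136 = 18·60 + 56 → 18:56, 2025-06-27 - 1 day = 2025-06-26
→ 2025-06-26 18:56 JWP

2025-06-26 18:56 JWP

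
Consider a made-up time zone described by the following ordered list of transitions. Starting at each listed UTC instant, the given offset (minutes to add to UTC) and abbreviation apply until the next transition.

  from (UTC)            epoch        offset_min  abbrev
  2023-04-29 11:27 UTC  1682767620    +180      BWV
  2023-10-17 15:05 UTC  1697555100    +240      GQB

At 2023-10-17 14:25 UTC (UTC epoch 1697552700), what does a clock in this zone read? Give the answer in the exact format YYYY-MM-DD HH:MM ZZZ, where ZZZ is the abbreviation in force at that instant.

Query: 2023-10-17 14:25 UTC
Rule 1/2 (BWV, +03:00): 2023-04-29 11:27 UTC ≤ query < 2023-10-17 15:05 UTC
14·60 + 25 + 180 = 1045 min
1045 = 0·1440 + 1045; 1045 = 17·60 + 25 → 17:25, same day
→ 2023-10-17 17:25 BWV

2023-10-17 17:25 BWV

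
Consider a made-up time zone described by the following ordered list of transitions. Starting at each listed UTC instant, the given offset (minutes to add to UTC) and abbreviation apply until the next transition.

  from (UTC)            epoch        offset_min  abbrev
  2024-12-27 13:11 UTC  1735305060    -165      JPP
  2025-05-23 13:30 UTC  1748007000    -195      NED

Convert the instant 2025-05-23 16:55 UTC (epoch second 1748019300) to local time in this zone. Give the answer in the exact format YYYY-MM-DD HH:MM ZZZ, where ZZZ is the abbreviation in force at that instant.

2025-05-23 13:40 NED

Query: 2025-05-23 16:55 UTC
Rule 2/2 (NED, -03:15): 2025-05-23 13:30 UTC ≤ query < +∞
16·60 + 55 - 195 = 820 min
820 = 0·1440 + 820; 820 = 13·60 + 40 → 13:40, same day
→ 2025-05-23 13:40 NED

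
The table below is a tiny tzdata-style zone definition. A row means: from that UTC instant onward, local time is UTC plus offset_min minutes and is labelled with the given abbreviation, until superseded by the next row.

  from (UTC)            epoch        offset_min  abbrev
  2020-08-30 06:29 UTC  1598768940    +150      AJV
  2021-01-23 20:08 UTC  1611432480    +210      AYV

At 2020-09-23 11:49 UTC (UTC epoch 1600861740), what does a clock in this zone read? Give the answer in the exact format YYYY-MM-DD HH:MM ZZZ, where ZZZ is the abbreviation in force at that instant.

Query: 2020-09-23 11:49 UTC
Rule 1/2 (AJV, +02:30): 2020-08-30 06:29 UTC ≤ query < 2021-01-23 20:08 UTC
11·60 + 49 + 150 = 859 min
859 = 0·1440 + 859; 859 = 14·60 + 19 → 14:19, same day
→ 2020-09-23 14:19 AJV

2020-09-23 14:19 AJV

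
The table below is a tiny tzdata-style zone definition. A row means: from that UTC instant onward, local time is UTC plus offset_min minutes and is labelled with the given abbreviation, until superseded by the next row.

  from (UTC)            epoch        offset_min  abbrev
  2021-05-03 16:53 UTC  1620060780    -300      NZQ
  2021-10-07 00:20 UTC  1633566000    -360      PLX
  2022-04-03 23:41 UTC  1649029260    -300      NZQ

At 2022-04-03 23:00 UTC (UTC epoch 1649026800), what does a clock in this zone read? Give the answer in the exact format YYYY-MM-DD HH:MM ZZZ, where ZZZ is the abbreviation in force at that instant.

2022-04-03 17:00 PLX

Query: 2022-04-03 23:00 UTC
Rule 2/3 (PLX, -06:00): 2021-10-07 00:20 UTC ≤ query < 2022-04-03 23:41 UTC
23·60 + 0 - 360 = 1020 min
1020 = 0·1440 + 1020; 1020 = 17·60 + 0 → 17:00, same day
→ 2022-04-03 17:00 PLX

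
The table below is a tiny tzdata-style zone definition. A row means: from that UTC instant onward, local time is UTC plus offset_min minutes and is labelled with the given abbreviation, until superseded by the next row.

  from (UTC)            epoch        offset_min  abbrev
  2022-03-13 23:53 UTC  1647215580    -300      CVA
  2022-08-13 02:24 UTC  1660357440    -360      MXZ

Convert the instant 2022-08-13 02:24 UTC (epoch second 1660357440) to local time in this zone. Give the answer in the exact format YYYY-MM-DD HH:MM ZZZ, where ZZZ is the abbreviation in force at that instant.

2022-08-12 20:24 MXZ

Query: 2022-08-13 02:24 UTC
Rule 2/2 (MXZ, -06:00): 2022-08-13 02:24 UTC ≤ query < +∞
2·60 + 24 - 360 = -216 min
-216 = -1·1440 + 1224; 1224 = 20·60 + 24 → 20:24, 2022-08-13 - 1 day = 2022-08-12
→ 2022-08-12 20:24 MXZ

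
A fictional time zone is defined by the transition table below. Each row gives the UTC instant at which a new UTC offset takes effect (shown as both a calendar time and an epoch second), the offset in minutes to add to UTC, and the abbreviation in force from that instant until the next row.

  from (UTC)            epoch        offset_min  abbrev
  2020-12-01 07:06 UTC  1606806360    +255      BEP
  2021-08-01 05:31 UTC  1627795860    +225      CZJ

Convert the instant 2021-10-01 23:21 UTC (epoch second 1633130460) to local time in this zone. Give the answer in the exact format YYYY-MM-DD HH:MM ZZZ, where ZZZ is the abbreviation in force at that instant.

2021-10-02 03:06 CZJ

Query: 2021-10-01 23:21 UTC
Rule 2/2 (CZJ, +03:45): 2021-08-01 05:31 UTC ≤ query < +∞
23·60 + 21 + 225 = 1626 min
1626 = 1·1440 + 186; 186 = 3·60 + 6 → 03:06, 2021-10-01 + 1 day = 2021-10-02
→ 2021-10-02 03:06 CZJ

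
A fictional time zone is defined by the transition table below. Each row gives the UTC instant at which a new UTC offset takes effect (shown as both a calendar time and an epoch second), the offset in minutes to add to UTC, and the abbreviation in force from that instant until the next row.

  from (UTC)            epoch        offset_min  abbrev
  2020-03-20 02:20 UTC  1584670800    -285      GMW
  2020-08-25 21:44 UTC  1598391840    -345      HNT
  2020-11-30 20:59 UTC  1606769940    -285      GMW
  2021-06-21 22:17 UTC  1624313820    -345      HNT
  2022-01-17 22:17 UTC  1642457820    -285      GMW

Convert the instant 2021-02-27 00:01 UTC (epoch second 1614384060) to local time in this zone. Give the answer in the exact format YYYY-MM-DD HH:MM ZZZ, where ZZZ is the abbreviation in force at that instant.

Query: 2021-02-27 00:01 UTC
Rule 3/5 (GMW, -04:45): 2020-11-30 20:59 UTC ≤ query < 2021-06-21 22:17 UTC
0·60 + 1 - 285 = -284 min
-284 = -1·1440 + 1156; 1156 = 19·60 + 16 → 19:16, 2021-02-27 - 1 day = 2021-02-26
→ 2021-02-26 19:16 GMW

2021-02-26 19:16 GMW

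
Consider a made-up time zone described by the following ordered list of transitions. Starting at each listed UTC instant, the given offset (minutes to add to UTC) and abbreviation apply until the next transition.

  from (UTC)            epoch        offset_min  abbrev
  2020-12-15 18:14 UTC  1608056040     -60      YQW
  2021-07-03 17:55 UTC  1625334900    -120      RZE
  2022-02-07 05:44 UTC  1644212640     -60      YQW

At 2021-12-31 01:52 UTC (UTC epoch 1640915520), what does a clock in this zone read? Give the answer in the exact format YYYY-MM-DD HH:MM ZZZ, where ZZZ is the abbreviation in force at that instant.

2021-12-30 23:52 RZE

Query: 2021-12-31 01:52 UTC
Rule 2/3 (RZE, -02:00): 2021-07-03 17:55 UTC ≤ query < 2022-02-07 05:44 UTC
1·60 + 52 - 120 = -8 min
-8 = -1·1440 + 1432; 1432 = 23·60 + 52 → 23:52, 2021-12-31 - 1 day = 2021-12-30
→ 2021-12-30 23:52 RZE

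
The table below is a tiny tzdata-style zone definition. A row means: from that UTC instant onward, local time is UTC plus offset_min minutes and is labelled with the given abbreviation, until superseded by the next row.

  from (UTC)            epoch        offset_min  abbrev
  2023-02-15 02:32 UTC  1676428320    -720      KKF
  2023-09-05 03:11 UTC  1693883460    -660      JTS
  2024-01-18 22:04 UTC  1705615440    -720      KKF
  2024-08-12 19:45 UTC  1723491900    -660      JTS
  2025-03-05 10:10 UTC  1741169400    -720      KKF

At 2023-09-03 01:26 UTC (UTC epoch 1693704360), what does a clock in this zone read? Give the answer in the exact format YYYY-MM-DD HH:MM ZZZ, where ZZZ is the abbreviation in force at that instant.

2023-09-02 13:26 KKF

Query: 2023-09-03 01:26 UTC
Rule 1/5 (KKF, -12:00): 2023-02-15 02:32 UTC ≤ query < 2023-09-05 03:11 UTC
1·60 + 26 - 720 = -634 min
-634 = -1·1440 + 806; 806 = 13·60 + 26 → 13:26, 2023-09-03 - 1 day = 2023-09-02
→ 2023-09-02 13:26 KKF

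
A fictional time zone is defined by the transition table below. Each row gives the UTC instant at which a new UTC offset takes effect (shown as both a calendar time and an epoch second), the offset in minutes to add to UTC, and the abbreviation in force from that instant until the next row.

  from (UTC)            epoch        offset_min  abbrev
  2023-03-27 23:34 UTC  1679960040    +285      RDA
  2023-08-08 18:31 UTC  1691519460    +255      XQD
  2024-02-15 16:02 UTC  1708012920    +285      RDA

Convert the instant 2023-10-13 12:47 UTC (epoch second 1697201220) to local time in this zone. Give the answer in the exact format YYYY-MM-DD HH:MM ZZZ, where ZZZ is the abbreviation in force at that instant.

2023-10-13 17:02 XQD

Query: 2023-10-13 12:47 UTC
Rule 2/3 (XQD, +04:15): 2023-08-08 18:31 UTC ≤ query < 2024-02-15 16:02 UTC
12·60 + 47 + 255 = 1022 min
1022 = 0·1440 + 1022; 1022 = 17·60 + 2 → 17:02, same day
→ 2023-10-13 17:02 XQD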